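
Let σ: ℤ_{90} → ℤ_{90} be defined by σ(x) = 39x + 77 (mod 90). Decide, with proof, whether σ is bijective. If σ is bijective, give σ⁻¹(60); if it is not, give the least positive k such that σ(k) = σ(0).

30

Recall that σ is injective if σ(x_1) = σ(x_2) implies x_1 = x_2.
We have gcd(39, 90) = 3 > 1. Taking x_1 = 0 and x_2 = 30: σ(0) = 77 and σ(30) = 39·30 + 77 = 1247 ≡ 77 (mod 90).
So σ(0) = σ(30) while 0 ≠ 30, thus σ is not injective, hence not bijective.
Since σ is not bijective, we find the least positive k with σ(k) = σ(0): this means 39k ≡ 0 (mod 90), i.e. 90 ∣ 39k. Since gcd(39, 90) = 3, dividing through by 3 this holds exactly when 30 ∣ 13k, and as gcd(13, 30) = 1, exactly when 30 ∣ k.
The smallest positive such k is 30.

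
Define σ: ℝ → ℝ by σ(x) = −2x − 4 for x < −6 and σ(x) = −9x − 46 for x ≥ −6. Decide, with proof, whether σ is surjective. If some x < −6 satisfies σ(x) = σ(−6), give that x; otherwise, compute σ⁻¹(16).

-10

Both pieces are strictly decreasing (slopes −2 and −9), so each is injective on its own interval.
The left piece maps (−∞, −6) onto (8, ∞); the right piece maps [−6, ∞) onto (−∞, 8].
These images together cover ℝ, so σ is surjective.
Because the two images are disjoint, no x < −6 has σ(x) = σ(−6), so we compute σ⁻¹(16): 16 lies in (8, ∞), so solve −2x − 4 = 16: x = (16 + 4)/(−2) = −10.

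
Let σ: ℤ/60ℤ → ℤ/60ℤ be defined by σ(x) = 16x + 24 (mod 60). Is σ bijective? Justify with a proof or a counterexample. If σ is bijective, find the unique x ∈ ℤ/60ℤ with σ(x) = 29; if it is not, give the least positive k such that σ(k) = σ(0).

We have gcd(16, 60) = 4 > 1. Taking a = 0 and b = 15: σ(0) = 24 and σ(15) = 16·15 + 24 = 264 ≡ 24 (mod 60).
So σ(0) = σ(15) while 0 ≠ 15, so σ is not injective, hence not bijective.
Since σ is not bijective, we find the least positive k with σ(k) = σ(0): this means 16k ≡ 0 (mod 60), i.e. 60 ∣ 16k. Since gcd(16, 60) = 4, dividing through by 4 this holds exactly when 15 ∣ 4k, and as gcd(4, 15) = 1, exactly when 15 ∣ k.
The smallest positive such k is 15.

15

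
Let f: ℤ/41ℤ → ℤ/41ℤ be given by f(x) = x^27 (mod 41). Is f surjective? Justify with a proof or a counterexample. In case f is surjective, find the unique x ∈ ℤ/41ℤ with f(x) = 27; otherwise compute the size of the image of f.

3

Since 41 is prime, the nonzero elements of ℤ/41ℤ form a cyclic group of order 40.
As gcd(27, 40) = 1, raising to the 27th power is a bijection on this group: if a^27 ≡ b^27 then (ab^{−1})^27 = 1, and the only element of order dividing gcd(27, 40) = 1 is 1, so a = b.
With f(0) = 0 this makes f injective on all of ℤ/41ℤ, hence bijective (finite equal-size domain and codomain). In particular f is surjective.
Since f is surjective, we find the preimage of 27. The inverse of x ↦ x^27 on (ℤ/41ℤ)^× is x ↦ x^3, because 27·3 = 81 = 2·40 + 1 ≡ 1 (mod 40) and x^{40} = 1 for x ≠ 0 (Fermat). So f⁻¹(27) = 27^3 mod 41.
Repeated squaring mod 41: 27^1 ≡ 27, 27^2 ≡ 27² = 729 ≡ 32. Since 3 = 2 + 1, 27^3 ≡ 32·27: 32·27 = 864 ≡ 3. So 27^3 ≡ 3 (mod 41).
Hence f⁻¹(27) = 3.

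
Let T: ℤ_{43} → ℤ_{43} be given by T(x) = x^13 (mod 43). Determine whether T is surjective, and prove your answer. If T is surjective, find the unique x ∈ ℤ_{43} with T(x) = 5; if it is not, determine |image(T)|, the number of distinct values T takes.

Since 43 is prime, the nonzero elements of ℤ_{43} form a cyclic group of order 42.
As gcd(13, 42) = 1, raising to the 13th power is a bijection on this group: if u^13 ≡ v^13 then (uv^{−1})^13 = 1, and the only element of order dividing gcd(13, 42) = 1 is 1, so u = v.
With T(0) = 0 this makes T injective on all of ℤ_{43}, hence bijective (finite equal-size domain and codomain). In particular T is surjective.
Since T is surjective, we find the preimage of 5. The inverse of x ↦ x^13 on (ℤ_{43})^× is x ↦ x^13, because 13·13 = 169 = 4·42 + 1 ≡ 1 (mod 42) and x^{42} = 1 for x ≠ 0 (Fermat). So T⁻¹(5) = 5^13 mod 43.
Repeated squaring mod 43: 5^1 ≡ 5, 5^2 ≡ 5² = 25, 5^4 ≡ 25² = 625 ≡ 23, 5^8 ≡ 23² = 529 ≡ 13. Since 13 = 8 + 4 + 1, 5^13 ≡ 13·23·5: 13·23 = 299 ≡ 41, then 41·5 = 205 ≡ 33. So 5^13 ≡ 33 (mod 43).
Hence T⁻¹(5) = 33.

33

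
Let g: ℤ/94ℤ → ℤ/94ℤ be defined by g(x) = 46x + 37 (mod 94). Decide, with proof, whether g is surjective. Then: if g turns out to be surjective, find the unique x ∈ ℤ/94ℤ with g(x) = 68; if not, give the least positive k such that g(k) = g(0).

By definition, surjectivity means every element of the codomain has a preimage under g.
Since gcd(46, 94) = 2, we have 46x ≡ 0 (mod 2) for all x, so g(x) ≡ 1 (mod 2).
But 0 ≢ 1 (mod 2), so 0 ∈ ℤ/94ℤ has no preimage. Thus g is not surjective.
Since g is not surjective, we find the least positive k with g(k) = g(0): this means 46k ≡ 0 (mod 94), i.e. 94 ∣ 46k. Since gcd(46, 94) = 2, dividing through by 2 this holds exactly when 47 ∣ 23k, and as gcd(23, 47) = 1, exactly when 47 ∣ k.
The smallest positive such k is 47.

47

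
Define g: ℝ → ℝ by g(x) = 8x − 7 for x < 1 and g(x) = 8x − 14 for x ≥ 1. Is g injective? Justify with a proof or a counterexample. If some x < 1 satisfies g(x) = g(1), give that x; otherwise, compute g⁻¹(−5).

1/8

Both pieces are strictly increasing (slopes 8 and 8), so each is injective on its own interval.
The left piece maps (−∞, 1) onto (−∞, 1); the right piece maps [1, ∞) onto [−6, ∞).
These images overlap. In particular g(1) = −6 (right piece), and solving 8x − 7 = −6 on the left piece gives x = 1/8 < 1.
So g(1/8) = g(1) with 1/8 ≠ 1, and g is not injective. This x = 1/8 is the requested value below 1.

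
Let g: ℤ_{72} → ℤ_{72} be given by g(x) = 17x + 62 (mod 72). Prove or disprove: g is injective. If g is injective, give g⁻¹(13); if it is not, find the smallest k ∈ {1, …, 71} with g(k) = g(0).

Suppose g(s) = g(t) in ℤ_{72}. Then 17s + 62 ≡ 17t + 62 (mod 72), thus 17(s − t) ≡ 0 (mod 72).
Since gcd(17, 72) = 1, 17 is invertible modulo 72, therefore s − t ≡ 0 (mod 72), i.e. s = t.
Therefore g is injective.
We now compute 17⁻¹ mod 72 explicitly. Euclid's algorithm: 72 = 4·17 + 4, 17 = 4·4 + 1; back-substituting gives 1 = 17·17 − 4·72, so 17⁻¹ ≡ 17 (mod 72).
Since g is injective, we find g⁻¹(13): we need 17x ≡ 13 − 62 ≡ 23 (mod 72). Using 17⁻¹ = 17: x ≡ 17·23 = 391 = 5·72 + 31, so x = 31.
Check: g(31) = 17·31 + 62 = 589 = 8·72 + 13 ≡ 13 (mod 72).

31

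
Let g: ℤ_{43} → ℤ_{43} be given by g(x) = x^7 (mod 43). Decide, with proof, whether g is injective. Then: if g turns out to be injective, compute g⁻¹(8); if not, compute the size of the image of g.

g(1) = 1^7 = 1.
g(4): Repeated squaring mod 43: 4^1 ≡ 4, 4^2 ≡ 4² = 16, 4^4 ≡ 16² = 256 ≡ 41. Since 7 = 4 + 2 + 1, 4^7 ≡ 41·16·4: 41·16 = 656 ≡ 11, then 11·4 = 44 ≡ 1. So 4^7 ≡ 1 (mod 43).
So g(1) = g(4) = 1 while 1 ≠ 4, so g is not injective.
Since g is not injective, we determine |image(g)|. Computing x^7 mod 43 for each x (by repeated squaring, reducing mod 43 at every step), the values g(0), g(1), …, g(42) are: 0, 1, 42, 37, 1, 37, 6, 7, 42, 36, 6, 1, 37, 36, 36, 36, 1, 36, 7, 37, 37, 1, 42, 6, 6, 36, 7, 42, 7, 7, 7, 6, 42, 37, 7, 1, 36, 37, 6, 42, 6, 1, 42.
The distinct values are {0, 1, 6, 7, 36, 37, 42}; there are 7 of them.

7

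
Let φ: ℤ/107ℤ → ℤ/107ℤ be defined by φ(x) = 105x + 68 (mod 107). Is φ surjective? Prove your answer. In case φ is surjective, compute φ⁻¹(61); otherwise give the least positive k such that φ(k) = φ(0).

57

Since gcd(105, 107) = 1, 105 is invertible modulo 107. Euclid's algorithm: 107 = 1·105 + 2, 105 = 52·2 + 1; back-substituting gives 1 = 53·105 − 52·107, so 105⁻¹ ≡ 53 (mod 107).
For any y ∈ ℤ/107ℤ, x = 53(y − 68) mod 107 satisfies φ(x) = 105·53(y − 68) + 68 ≡ y (since 105·53 ≡ 1 mod 107). So every y has a preimage.
Thus φ is surjective.
Since φ is surjective, we compute φ⁻¹(61): solve 105x + 68 ≡ 61 (mod 107), i.e. 105x ≡ 100 (mod 107).
Multiplying by 105⁻¹ = 53 gives x ≡ 53·100 = 5300 = 49·107 + 57 ≡ 57 (mod 107).
Check: φ(57) = 105·57 + 68 = 6053 = 56·107 + 61 ≡ 61 (mod 107).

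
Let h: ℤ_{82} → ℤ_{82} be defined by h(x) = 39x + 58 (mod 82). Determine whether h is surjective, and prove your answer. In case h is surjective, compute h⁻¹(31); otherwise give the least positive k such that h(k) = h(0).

75

Since gcd(39, 82) = 1, 39 is invertible modulo 82. Euclid's algorithm: 82 = 2·39 + 4, 39 = 9·4 + 3, 4 = 1·3 + 1; back-substituting gives 1 = 61·39 − 29·82, so 39⁻¹ ≡ 61 (mod 82).
For any y ∈ ℤ_{82}, x = 61(y − 58) mod 82 satisfies h(x) = 39·61(y − 58) + 58 ≡ y (since 39·61 ≡ 1 mod 82). So every y has a preimage.
Thus h is surjective.
Since h is surjective, we find h⁻¹(31): we need 39x ≡ 31 − 58 ≡ 55 (mod 82). Using 39⁻¹ = 61: x ≡ 61·55 = 3355 = 40·82 + 75, so x = 75.
Check: h(75) = 39·75 + 58 = 2983 = 36·82 + 31 ≡ 31 (mod 82).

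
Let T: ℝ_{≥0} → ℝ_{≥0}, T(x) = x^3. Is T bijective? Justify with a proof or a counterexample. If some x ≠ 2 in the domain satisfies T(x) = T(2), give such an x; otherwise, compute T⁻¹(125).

On ℝ_{≥0}, x ↦ x^3 is strictly increasing (injective) and for any y ∈ ℝ_{≥0} the 3rd root y^{1/3} lies in ℝ_{≥0} (surjective). So T is bijective.
Since x ↦ x^3 is strictly increasing on ℝ_{≥0}, it is injective there, so no x ≠ 2 in the domain has T(x) = T(2). We therefore compute T⁻¹(125) = 125^{1/3} = 5 (indeed 5^3 = 125).

5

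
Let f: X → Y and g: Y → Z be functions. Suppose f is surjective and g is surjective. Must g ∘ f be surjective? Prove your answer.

surjective

Let c ∈ Z. Since g is surjective, there is b ∈ Y with g(b) = c. Since f is surjective, there is a ∈ X with f(a) = b.
Then (g ∘ f)(a) = g(b) = c. Hence g ∘ f is surjective.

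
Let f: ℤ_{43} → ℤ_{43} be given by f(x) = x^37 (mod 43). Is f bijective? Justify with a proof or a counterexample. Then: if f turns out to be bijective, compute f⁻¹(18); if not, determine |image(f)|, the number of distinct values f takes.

Since 43 is prime, the nonzero elements of ℤ_{43} form a cyclic group of order 42.
As gcd(37, 42) = 1, raising to the 37th power is a bijection on this group: if s^37 ≡ t^37 then (st^{−1})^37 = 1, and the only element of order dividing gcd(37, 42) = 1 is 1, so s = t.
With f(0) = 0 this makes f injective on all of ℤ_{43}, hence bijective (finite equal-size domain and codomain). In particular f is bijective.
Since f is bijective, we find the preimage of 18. The inverse of x ↦ x^37 on (ℤ_{43})^× is x ↦ x^25, because 37·25 = 925 = 22·42 + 1 ≡ 1 (mod 42) and x^{42} = 1 for x ≠ 0 (Fermat). So f⁻¹(18) = 18^25 mod 43.
Repeated squaring mod 43: 18^1 ≡ 18, 18^2 ≡ 18² = 324 ≡ 23, 18^4 ≡ 23² = 529 ≡ 13, 18^8 ≡ 13² = 169 ≡ 40, 18^16 ≡ 40² = 1600 ≡ 9. Since 25 = 16 + 8 + 1, 18^25 ≡ 9·40·18: 9·40 = 360 ≡ 16, then 16·18 = 288 ≡ 30. So 18^25 ≡ 30 (mod 43).
Hence f⁻¹(18) = 30.

30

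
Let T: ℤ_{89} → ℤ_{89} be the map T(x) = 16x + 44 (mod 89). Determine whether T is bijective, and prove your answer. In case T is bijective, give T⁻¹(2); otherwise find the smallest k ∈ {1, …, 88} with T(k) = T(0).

Recall that T is injective when T(s) = T(t) forces s = t.
Suppose T(s) = T(t) in ℤ_{89}. Then 16s + 44 ≡ 16t + 44 (mod 89), so 16(s − t) ≡ 0 (mod 89).
Since gcd(16, 89) = 1, 16 is invertible modulo 89, therefore s − t ≡ 0 (mod 89), i.e. s = t.
We now compute 16⁻¹ mod 89 explicitly. Euclid's algorithm: 89 = 5·16 + 9, 16 = 1·9 + 7, 9 = 1·7 + 2, 7 = 3·2 + 1; back-substituting gives 1 = 39·16 − 7·89, so 16⁻¹ ≡ 39 (mod 89).
Then y ↦ 39(y − 44) is a two-sided inverse to T, so every y ∈ ℤ_{89} has a preimage.
Therefore T is bijective.
Since T is bijective, we compute T⁻¹(2): solve 16x + 44 ≡ 2 (mod 89), i.e. 16x ≡ 47 (mod 89).
Multiplying by 16⁻¹ = 39 gives x ≡ 39·47 = 1833 = 20·89 + 53 ≡ 53 (mod 89).
Check: T(53) = 16·53 + 44 = 892 = 10·89 + 2 ≡ 2 (mod 89).

53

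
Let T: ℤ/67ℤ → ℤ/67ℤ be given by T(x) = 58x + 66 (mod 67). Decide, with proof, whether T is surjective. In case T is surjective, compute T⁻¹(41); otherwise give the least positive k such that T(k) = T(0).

Since gcd(58, 67) = 1, 58 is invertible modulo 67. Euclid's algorithm: 67 = 1·58 + 9, 58 = 6·9 + 4, 9 = 2·4 + 1; back-substituting gives 1 = 52·58 − 45·67, so 58⁻¹ ≡ 52 (mod 67).
Then y ↦ 52(y − 66) is a two-sided inverse to T, so every y ∈ ℤ/67ℤ has a preimage.
Hence T is surjective.
Since T is surjective, we find T⁻¹(41): we need 58x ≡ 41 − 66 ≡ 42 (mod 67). Using 58⁻¹ = 52: x ≡ 52·42 = 2184 = 32·67 + 40, so x = 40.
Check: T(40) = 58·40 + 66 = 2386 = 35·67 + 41 ≡ 41 (mod 67).

40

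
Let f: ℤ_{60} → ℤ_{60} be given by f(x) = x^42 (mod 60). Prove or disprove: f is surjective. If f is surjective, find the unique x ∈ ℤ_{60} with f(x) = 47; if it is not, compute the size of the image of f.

12

f(2): Repeated squaring mod 60: 2^1 ≡ 2, 2^2 ≡ 2² = 4, 2^4 ≡ 4² = 16, 2^8 ≡ 16² = 256 ≡ 16, 2^16 ≡ 16² = 256 ≡ 16, 2^32 ≡ 16² = 256 ≡ 16. Since 42 = 32 + 8 + 2, 2^42 ≡ 16·16·4: 16·16 = 256 ≡ 16, then 16·4 = 64 ≡ 4. So 2^42 ≡ 4 (mod 60).
f(8): Repeated squaring mod 60: 8^1 ≡ 8, 8^2 ≡ 8² = 64 ≡ 4, 8^4 ≡ 4² = 16, 8^8 ≡ 16² = 256 ≡ 16, 8^16 ≡ 16² = 256 ≡ 16, 8^32 ≡ 16² = 256 ≡ 16. Since 42 = 32 + 8 + 2, 8^42 ≡ 16·16·4: 16·16 = 256 ≡ 16, then 16·4 = 64 ≡ 4. So 8^42 ≡ 4 (mod 60).
So f(2) = f(8) = 4 while 2 ≠ 8, thus f is not injective.
A non-injective map from the 60-element set ℤ_{60} to itself takes at most 59 distinct values, so it cannot be surjective. Therefore f is not surjective.
Since f is not surjective, we determine |image(f)|. Computing x^42 mod 60 for each x (by repeated squaring, reducing mod 60 at every step), the values f(0), f(1), …, f(59) are: 0, 1, 4, 9, 16, 25, 36, 49, 4, 21, 40, 1, 24, 49, 16, 45, 16, 49, 24, 1, 40, 21, 4, 49, 36, 25, 16, 9, 4, 1, 0, 1, 4, 9, 16, 25, 36, 49, 4, 21, 40, 1, 24, 49, 16, 45, 16, 49, 24, 1, 40, 21, 4, 49, 36, 25, 16, 9, 4, 1.
The distinct values are {0, 1, 4, 9, 16, 21, 24, 25, 36, 40, 45, 49}; there are 12 of them.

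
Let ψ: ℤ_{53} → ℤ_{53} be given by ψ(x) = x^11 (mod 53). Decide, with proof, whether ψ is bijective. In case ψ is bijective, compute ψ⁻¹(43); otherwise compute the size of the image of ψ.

4

Since 53 is prime, the nonzero elements of ℤ_{53} form a cyclic group of order 52.
As gcd(11, 52) = 1, raising to the 11th power is a bijection on this group: if s^11 ≡ t^11 then (st^{−1})^11 = 1, and the only element of order dividing gcd(11, 52) = 1 is 1, so s = t.
With ψ(0) = 0 this makes ψ injective on all of ℤ_{53}, hence bijective (finite equal-size domain and codomain). In particular ψ is bijective.
Since ψ is bijective, we find the preimage of 43. The inverse of x ↦ x^11 on (ℤ_{53})^× is x ↦ x^19, because 11·19 = 209 = 4·52 + 1 ≡ 1 (mod 52) and x^{52} = 1 for x ≠ 0 (Fermat). So ψ⁻¹(43) = 43^19 mod 53.
Repeated squaring mod 53: 43^1 ≡ 43, 43^2 ≡ 43² = 1849 ≡ 47, 43^4 ≡ 47² = 2209 ≡ 36, 43^8 ≡ 36² = 1296 ≡ 24, 43^16 ≡ 24² = 576 ≡ 46. Since 19 = 16 + 2 + 1, 43^19 ≡ 46·47·43: 46·47 = 2162 ≡ 42, then 42·43 = 1806 ≡ 4. So 43^19 ≡ 4 (mod 53).
Hence ψ⁻¹(43) = 4.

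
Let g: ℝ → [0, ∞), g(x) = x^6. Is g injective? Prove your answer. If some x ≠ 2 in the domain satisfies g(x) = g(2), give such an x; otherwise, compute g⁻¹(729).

g(2) = 64 = (−2)^6 = g(−2) (since 6 is even), with 2 ≠ −2. So g is not injective.
For the follow-up, such an x exists: taking x = −2 ∈ ℝ gives g(−2) = 64 = g(2) with −2 ≠ 2.

-2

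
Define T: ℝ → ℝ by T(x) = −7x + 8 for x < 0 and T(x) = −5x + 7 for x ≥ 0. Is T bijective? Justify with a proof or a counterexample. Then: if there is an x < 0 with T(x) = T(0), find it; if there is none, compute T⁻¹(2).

Both pieces are strictly decreasing (slopes −7 and −5), so each is injective on its own interval.
The left piece maps (−∞, 0) onto (8, ∞); the right piece maps [0, ∞) onto (−∞, 7].
The images leave a gap (8 has no preimage), so T is not surjective, hence not bijective.
Because the two images are disjoint, no x < 0 has T(x) = T(0), so we compute T⁻¹(2): 2 lies in (−∞, 7], so solve −5x + 7 = 2: x = (2 − 7)/(−5) = 1.

1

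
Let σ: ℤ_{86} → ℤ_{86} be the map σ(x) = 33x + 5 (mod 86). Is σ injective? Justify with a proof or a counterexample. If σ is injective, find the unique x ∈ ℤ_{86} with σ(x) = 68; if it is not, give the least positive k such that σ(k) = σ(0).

Recall: injectivity means: for all x_1, x_2 in the domain, σ(x_1) = σ(x_2) implies x_1 = x_2.
Suppose σ(x_1) = σ(x_2) in ℤ_{86}. Then 33x_1 + 5 ≡ 33x_2 + 5 (mod 86), thus 33(x_1 − x_2) ≡ 0 (mod 86).
Since gcd(33, 86) = 1, 33 is invertible modulo 86, so x_1 − x_2 ≡ 0 (mod 86), i.e. x_1 = x_2.
Thus σ is injective.
We now compute 33⁻¹ mod 86 explicitly. Euclid's algorithm: 86 = 2·33 + 20, 33 = 1·20 + 13, 20 = 1·13 + 7, 13 = 1·7 + 6, 7 = 1·6 + 1; back-substituting gives 1 = 73·33 − 28·86, so 33⁻¹ ≡ 73 (mod 86).
Since σ is injective, we find σ⁻¹(68): we need 33x ≡ 68 − 5 ≡ 63 (mod 86). Using 33⁻¹ = 73: x ≡ 73·63 = 4599 = 53·86 + 41, so x = 41.
Check: σ(41) = 33·41 + 5 = 1358 = 15·86 + 68 ≡ 68 (mod 86).

41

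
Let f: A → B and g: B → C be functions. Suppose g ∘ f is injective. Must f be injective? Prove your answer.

injective

Suppose f(x_1) = f(x_2). Applying g: (g ∘ f)(x_1) = (g ∘ f)(x_2). Since g ∘ f is injective, x_1 = x_2. Therefore f is injective.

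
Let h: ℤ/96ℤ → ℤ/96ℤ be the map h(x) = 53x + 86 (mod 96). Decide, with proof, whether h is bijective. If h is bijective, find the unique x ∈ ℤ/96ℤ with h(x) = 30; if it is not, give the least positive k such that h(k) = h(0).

8

Recall: h is injective if h(s) = h(t) implies s = t.
If h(s) = h(t), then 53s ≡ 53t (mod 96). Because gcd(53, 96) = 1, we may cancel 53 to get s ≡ t (mod 96).
We now compute 53⁻¹ mod 96 explicitly. Euclid's algorithm: 96 = 1·53 + 43, 53 = 1·43 + 10, 43 = 4·10 + 3, 10 = 3·3 + 1; back-substituting gives 1 = 29·53 − 16·96, so 53⁻¹ ≡ 29 (mod 96).
Then y ↦ 29(y − 86) is a two-sided inverse to h, so every y ∈ ℤ/96ℤ has a preimage.
Thus h is bijective.
Since h is bijective, we compute h⁻¹(30): solve 53x + 86 ≡ 30 (mod 96), i.e. 53x ≡ 40 (mod 96).
Multiplying by 53⁻¹ = 29 gives x ≡ 29·40 = 1160 = 12·96 + 8 ≡ 8 (mod 96).
Check: h(8) = 53·8 + 86 = 510 = 5·96 + 30 ≡ 30 (mod 96).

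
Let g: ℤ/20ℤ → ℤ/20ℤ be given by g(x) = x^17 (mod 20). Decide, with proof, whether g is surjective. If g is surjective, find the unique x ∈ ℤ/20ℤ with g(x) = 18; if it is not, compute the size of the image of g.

15

g(0) = 0^17 = 0.
g(10): Repeated squaring mod 20: 10^1 ≡ 10, 10^2 ≡ 10² = 100 ≡ 0, 10^4 ≡ 0² = 0, 10^8 ≡ 0² = 0, 10^16 ≡ 0² = 0. Since 17 = 16 + 1, 10^17 ≡ 0·10: 0·10 = 0. So 10^17 ≡ 0 (mod 20).
So g(0) = g(10) = 0 while 0 ≠ 10, therefore g is not injective.
A non-injective map from the 20-element set ℤ/20ℤ to itself takes at most 19 distinct values, so it cannot be surjective. Thus g is not surjective.
Since g is not surjective, we determine |image(g)|. Computing x^17 mod 20 for each x (by repeated squaring, reducing mod 20 at every step), the values g(0), g(1), …, g(19) are: 0, 1, 12, 3, 4, 5, 16, 7, 8, 9, 0, 11, 12, 13, 4, 15, 16, 17, 8, 19.
The distinct values are {0, 1, 3, 4, 5, 7, 8, 9, 11, 12, 13, 15, 16, 17, 19}; there are 15 of them.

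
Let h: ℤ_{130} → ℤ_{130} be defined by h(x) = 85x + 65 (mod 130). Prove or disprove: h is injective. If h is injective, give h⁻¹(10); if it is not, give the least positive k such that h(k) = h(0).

26

Recall: h is injective if h(u) = h(v) implies u = v.
We have gcd(85, 130) = 5 > 1. Taking u = 0 and v = 26: h(0) = 65 and h(26) = 85·26 + 65 = 2275 ≡ 65 (mod 130).
So h(0) = h(26) while 0 ≠ 26, therefore h is not injective.
Since h is not injective, we find the least positive k with h(k) = h(0): this means 85k ≡ 0 (mod 130), i.e. 130 ∣ 85k. Since gcd(85, 130) = 5, dividing through by 5 this holds exactly when 26 ∣ 17k, and as gcd(17, 26) = 1, exactly when 26 ∣ k.
The smallest positive such k is 26.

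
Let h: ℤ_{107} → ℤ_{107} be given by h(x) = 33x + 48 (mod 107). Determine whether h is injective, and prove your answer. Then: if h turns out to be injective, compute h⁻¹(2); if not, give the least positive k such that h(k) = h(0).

44

Suppose h(u) = h(v) in ℤ_{107}. Then 33u + 48 ≡ 33v + 48 (mod 107), so 33(u − v) ≡ 0 (mod 107).
Since gcd(33, 107) = 1, 33 is invertible modulo 107, therefore u − v ≡ 0 (mod 107), i.e. u = v.
So h is injective.
We now compute 33⁻¹ mod 107 explicitly. Euclid's algorithm: 107 = 3·33 + 8, 33 = 4·8 + 1; back-substituting gives 1 = 13·33 − 4·107, so 33⁻¹ ≡ 13 (mod 107).
Since h is injective, we compute h⁻¹(2): solve 33x + 48 ≡ 2 (mod 107), i.e. 33x ≡ 61 (mod 107).
Multiplying by 33⁻¹ = 13 gives x ≡ 13·61 = 793 = 7·107 + 44 ≡ 44 (mod 107).
Check: h(44) = 33·44 + 48 = 1500 = 14·107 + 2 ≡ 2 (mod 107).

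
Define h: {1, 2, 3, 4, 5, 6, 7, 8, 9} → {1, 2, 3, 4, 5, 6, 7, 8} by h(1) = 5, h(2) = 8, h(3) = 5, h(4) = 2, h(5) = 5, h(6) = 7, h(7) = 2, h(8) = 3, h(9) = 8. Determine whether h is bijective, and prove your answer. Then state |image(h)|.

h(1) = 5 = h(3) with 1 ≠ 3, so h is not injective, hence not bijective.
The image of h is {2, 3, 5, 7, 8}, which has 5 elements.

5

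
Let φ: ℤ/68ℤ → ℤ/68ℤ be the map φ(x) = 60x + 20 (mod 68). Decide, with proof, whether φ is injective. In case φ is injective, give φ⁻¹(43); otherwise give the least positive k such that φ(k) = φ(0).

17

By definition, φ is injective when φ(u) = φ(v) forces u = v.
We have gcd(60, 68) = 4 > 1. Taking u = 0 and v = 17: φ(0) = 20 and φ(17) = 60·17 + 20 = 1040 ≡ 20 (mod 68).
So φ(0) = φ(17) while 0 ≠ 17, therefore φ is not injective.
Since φ is not injective, we find the least positive k with φ(k) = φ(0): this means 60k ≡ 0 (mod 68), i.e. 68 ∣ 60k. Since gcd(60, 68) = 4, dividing through by 4 this holds exactly when 17 ∣ 15k, and as gcd(15, 17) = 1, exactly when 17 ∣ k.
The smallest positive such k is 17.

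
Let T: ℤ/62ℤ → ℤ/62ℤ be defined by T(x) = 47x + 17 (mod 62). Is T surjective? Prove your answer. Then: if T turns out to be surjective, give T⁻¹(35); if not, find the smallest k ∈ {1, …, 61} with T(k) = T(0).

Recall that T is surjective if every y in the codomain equals T(x) for some x in the domain.
Since gcd(47, 62) = 1, 47 is invertible modulo 62. Euclid's algorithm: 62 = 1·47 + 15, 47 = 3·15 + 2, 15 = 7·2 + 1; back-substituting gives 1 = 33·47 − 25·62, so 47⁻¹ ≡ 33 (mod 62).
For any y ∈ ℤ/62ℤ, x = 33(y − 17) mod 62 satisfies T(x) = 47·33(y − 17) + 17 ≡ y (since 47·33 ≡ 1 mod 62). So every y has a preimage.
Hence T is surjective.
Since T is surjective, we find T⁻¹(35): we need 47x ≡ 35 − 17 ≡ 18 (mod 62). Using 47⁻¹ = 33: x ≡ 33·18 = 594 = 9·62 + 36, so x = 36.
Check: T(36) = 47·36 + 17 = 1709 = 27·62 + 35 ≡ 35 (mod 62).

36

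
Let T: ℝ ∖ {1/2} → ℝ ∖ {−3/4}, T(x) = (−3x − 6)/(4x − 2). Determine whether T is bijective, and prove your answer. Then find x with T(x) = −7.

4/5

Suppose T(s) = T(t). Cross-multiplying: (−3s − 6)(4t − 2) = (−3t − 6)(4s − 2).
Expanding both sides and cancelling the symmetric terms leaves 30·(s − t) = 0. Since 30 ≠ 0, s = t. Therefore T is injective.
For any y ≠ −3/4, solving y(4x − 2) = −3x − 6 for x gives a well-defined x ≠ 1/2. So T is surjective.
Thus T is bijective.
Solving T(x) = −7: cross-multiplying gives −3x − 6 = −7(4x − 2), which rearranges to 25x = 20, so x = 4/5.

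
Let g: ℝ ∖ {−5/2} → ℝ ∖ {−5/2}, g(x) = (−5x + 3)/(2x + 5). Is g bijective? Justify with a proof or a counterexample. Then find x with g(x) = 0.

Suppose g(u) = g(v). Cross-multiplying: (−5u + 3)(2v + 5) = (−5v + 3)(2u + 5).
Expanding both sides and cancelling the symmetric terms leaves −31·(u − v) = 0. Since −31 ≠ 0, u = v. Therefore g is injective.
For any y ≠ −5/2, solving y(2x + 5) = −5x + 3 for x gives a well-defined x ≠ −5/2. So g is surjective.
Thus g is bijective.
Solving g(x) = 0: cross-multiplying gives −5x + 3 = 0(2x + 5), which rearranges to −5x = −3, so x = 3/5.

3/5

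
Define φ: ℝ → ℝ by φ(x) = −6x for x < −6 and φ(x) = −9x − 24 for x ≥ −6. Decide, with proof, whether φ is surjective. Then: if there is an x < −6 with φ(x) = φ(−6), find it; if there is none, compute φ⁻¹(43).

Both pieces are strictly decreasing (slopes −6 and −9), so each is injective on its own interval.
The left piece maps (−∞, −6) onto (36, ∞); the right piece maps [−6, ∞) onto (−∞, 30].
The union (36, ∞) ∪ (−∞, 30] omits the interval between 36 and 30; in particular 36 has no preimage. So φ is not surjective.
Because the two images are disjoint, no x < −6 has φ(x) = φ(−6), so we compute φ⁻¹(43): 43 lies in (36, ∞), so solve −6x = 43: x = (43 − 0)/(−6) = −43/6.

-43/6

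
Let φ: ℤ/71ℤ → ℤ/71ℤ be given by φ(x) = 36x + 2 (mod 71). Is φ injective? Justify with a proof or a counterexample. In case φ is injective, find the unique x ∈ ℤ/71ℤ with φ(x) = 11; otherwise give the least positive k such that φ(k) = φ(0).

By definition, injectivity means: for all x_1, x_2 in the domain, φ(x_1) = φ(x_2) implies x_1 = x_2.
If φ(x_1) = φ(x_2), then 36x_1 ≡ 36x_2 (mod 71). Because gcd(36, 71) = 1, we may cancel 36 to get x_1 ≡ x_2 (mod 71).
So φ is injective.
We now compute 36⁻¹ mod 71 explicitly. Euclid's algorithm: 71 = 1·36 + 35, 36 = 1·35 + 1; back-substituting gives 1 = 2·36 − 1·71, so 36⁻¹ ≡ 2 (mod 71).
Since φ is injective, we compute φ⁻¹(11): solve 36x + 2 ≡ 11 (mod 71), i.e. 36x ≡ 9 (mod 71).
Multiplying by 36⁻¹ = 2 gives x ≡ 2·9 = 18 ≡ 18 (mod 71).
Check: φ(18) = 36·18 + 2 = 650 = 9·71 + 11 ≡ 11 (mod 71).

18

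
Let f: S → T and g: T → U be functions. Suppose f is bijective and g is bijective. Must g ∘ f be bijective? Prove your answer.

bijective

Injectivity: if g(f(a)) = g(f(b)) then f(a) = f(b) (g injective) so a = b (f injective).
Surjectivity: for c ∈ U pick b with g(b) = c, then a with f(a) = b; then (g ∘ f)(a) = c.
Thus g ∘ f is bijective.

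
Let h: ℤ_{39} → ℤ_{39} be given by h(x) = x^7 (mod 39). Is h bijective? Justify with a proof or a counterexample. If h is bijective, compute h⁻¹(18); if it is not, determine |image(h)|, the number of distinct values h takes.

21

Computing x^7 mod 39 for each x (by repeated squaring, reducing mod 39 at every step), the values h(0), h(1), …, h(38) are: 0, 1, 11, 3, 4, 8, 33, 19, 5, 9, 10, 2, 12, 13, 14, 24, 16, 17, 21, 7, 32, 18, 22, 23, 15, 25, 26, 27, 37, 29, 30, 34, 20, 6, 31, 35, 36, 28, 38.
Every element of ℤ_{39} appears exactly once in this list, so h is a bijection, and in particular bijective.
Since h is bijective, we read off the preimage of 18 from the same table: h(21) = 18, so h⁻¹(18) = 21.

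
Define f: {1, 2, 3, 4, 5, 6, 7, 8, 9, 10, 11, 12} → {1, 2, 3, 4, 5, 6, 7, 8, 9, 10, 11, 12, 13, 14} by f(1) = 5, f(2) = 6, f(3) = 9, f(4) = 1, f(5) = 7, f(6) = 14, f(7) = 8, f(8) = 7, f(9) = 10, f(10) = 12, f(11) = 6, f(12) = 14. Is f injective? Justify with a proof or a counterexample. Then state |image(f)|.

f(5) = 7 = f(8) with 5 ≠ 8, so f is not injective.
The image of f is {1, 5, 6, 7, 8, 9, 10, 12, 14}, which has 9 elements.

9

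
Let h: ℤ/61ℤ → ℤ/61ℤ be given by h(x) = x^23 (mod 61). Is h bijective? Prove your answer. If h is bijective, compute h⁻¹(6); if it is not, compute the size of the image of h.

30

Since 61 is prime, the nonzero elements of ℤ/61ℤ form a cyclic group of order 60.
As gcd(23, 60) = 1, raising to the 23rd power is a bijection on this group: if x_1^23 ≡ x_2^23 then (x_1x_2^{−1})^23 = 1, and the only element of order dividing gcd(23, 60) = 1 is 1, so x_1 = x_2.
With h(0) = 0 this makes h injective on all of ℤ/61ℤ, hence bijective (finite equal-size domain and codomain). In particular h is bijective.
Since h is bijective, we find the preimage of 6. The inverse of x ↦ x^23 on (ℤ/61ℤ)^× is x ↦ x^47, because 23·47 = 1081 = 18·60 + 1 ≡ 1 (mod 60) and x^{60} = 1 for x ≠ 0 (Fermat). So h⁻¹(6) = 6^47 mod 61.
Repeated squaring mod 61: 6^1 ≡ 6, 6^2 ≡ 6² = 36, 6^4 ≡ 36² = 1296 ≡ 15, 6^8 ≡ 15² = 225 ≡ 42, 6^16 ≡ 42² = 1764 ≡ 56, 6^32 ≡ 56² = 3136 ≡ 25. Since 47 = 32 + 8 + 4 + 2 + 1, 6^47 ≡ 25·42·15·36·6: 25·42 = 1050 ≡ 13, then 13·15 = 195 ≡ 12, then 12·36 = 432 ≡ 5, then 5·6 = 30. So 6^47 ≡ 30 (mod 61).
Hence h⁻¹(6) = 30.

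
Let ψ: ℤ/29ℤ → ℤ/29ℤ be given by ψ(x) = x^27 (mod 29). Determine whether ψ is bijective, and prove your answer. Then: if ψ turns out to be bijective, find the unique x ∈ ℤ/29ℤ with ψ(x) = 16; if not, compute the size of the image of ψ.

Since 29 is prime, the nonzero elements of ℤ/29ℤ form a cyclic group of order 28.
As gcd(27, 28) = 1, raising to the 27th power is a bijection on this group: if s^27 ≡ t^27 then (st^{−1})^27 = 1, and the only element of order dividing gcd(27, 28) = 1 is 1, so s = t.
With ψ(0) = 0 this makes ψ injective on all of ℤ/29ℤ, hence bijective (finite equal-size domain and codomain). In particular ψ is bijective.
Since ψ is bijective, we find the preimage of 16. The inverse of x ↦ x^27 on (ℤ/29ℤ)^× is x ↦ x^27, because 27·27 = 729 = 26·28 + 1 ≡ 1 (mod 28) and x^{28} = 1 for x ≠ 0 (Fermat). So ψ⁻¹(16) = 16^27 mod 29.
Repeated squaring mod 29: 16^1 ≡ 16, 16^2 ≡ 16² = 256 ≡ 24, 16^4 ≡ 24² = 576 ≡ 25, 16^8 ≡ 25² = 625 ≡ 16, 16^16 ≡ 16² = 256 ≡ 24. Since 27 = 16 + 8 + 2 + 1, 16^27 ≡ 24·16·24·16: 24·16 = 384 ≡ 7, then 7·24 = 168 ≡ 23, then 23·16 = 368 ≡ 20. So 16^27 ≡ 20 (mod 29).
Hence ψ⁻¹(16) = 20.

20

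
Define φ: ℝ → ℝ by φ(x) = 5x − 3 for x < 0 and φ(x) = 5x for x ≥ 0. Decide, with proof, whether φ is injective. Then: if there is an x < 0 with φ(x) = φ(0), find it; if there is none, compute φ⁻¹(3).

3/5

Both pieces are strictly increasing (slopes 5 and 5), so each is injective on its own interval.
The left piece maps (−∞, 0) onto (−∞, −3); the right piece maps [0, ∞) onto [0, ∞).
These images are disjoint, so no value is attained by both pieces. Therefore φ is injective.
Because the two images are disjoint, no x < 0 has φ(x) = φ(0), so we compute φ⁻¹(3): 3 lies in [0, ∞), so solve 5x = 3: x = (3 − 0)/5 = 3/5.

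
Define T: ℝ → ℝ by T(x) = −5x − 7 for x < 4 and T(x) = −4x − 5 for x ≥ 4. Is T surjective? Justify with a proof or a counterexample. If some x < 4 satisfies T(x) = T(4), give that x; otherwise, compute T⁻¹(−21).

14/5

Both pieces are strictly decreasing (slopes −5 and −4), so each is injective on its own interval.
The left piece maps (−∞, 4) onto (−27, ∞); the right piece maps [4, ∞) onto (−∞, −21].
The union (−27, ∞) ∪ (−∞, −21] covers ℝ, so T is surjective.
For the follow-up: the images overlap, so an x < 4 with T(x) = T(4) exists. T(4) = −21; solving −5x − 7 = −21 for x < 4 gives x = (−21 + 7)/(−5) = 14/5.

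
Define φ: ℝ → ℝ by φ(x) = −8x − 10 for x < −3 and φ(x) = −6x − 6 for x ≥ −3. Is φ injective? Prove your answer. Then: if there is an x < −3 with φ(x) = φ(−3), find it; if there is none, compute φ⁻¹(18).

-7/2

Both pieces are strictly decreasing (slopes −8 and −6), so each is injective on its own interval.
The left piece maps (−∞, −3) onto (14, ∞); the right piece maps [−3, ∞) onto (−∞, 12].
These images are disjoint, so no value is attained by both pieces. Thus φ is injective.
Because the two images are disjoint, no x < −3 has φ(x) = φ(−3), so we compute φ⁻¹(18): 18 lies in (14, ∞), so solve −8x − 10 = 18: x = (18 + 10)/(−8) = −7/2.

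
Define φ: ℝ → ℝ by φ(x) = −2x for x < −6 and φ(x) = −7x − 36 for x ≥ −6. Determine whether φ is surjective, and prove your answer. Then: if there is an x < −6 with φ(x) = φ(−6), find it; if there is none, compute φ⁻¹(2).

-38/7

Both pieces are strictly decreasing (slopes −2 and −7), so each is injective on its own interval.
The left piece maps (−∞, −6) onto (12, ∞); the right piece maps [−6, ∞) onto (−∞, 6].
The union (12, ∞) ∪ (−∞, 6] omits the interval between 12 and 6; in particular 12 has no preimage. So φ is not surjective.
Because the two images are disjoint, no x < −6 has φ(x) = φ(−6), so we compute φ⁻¹(2): 2 lies in (−∞, 6], so solve −7x − 36 = 2: x = (2 + 36)/(−7) = −38/7.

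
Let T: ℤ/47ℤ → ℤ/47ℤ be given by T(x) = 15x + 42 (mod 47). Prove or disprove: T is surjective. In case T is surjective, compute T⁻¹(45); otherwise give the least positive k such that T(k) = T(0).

Since gcd(15, 47) = 1, 15 is invertible modulo 47. Euclid's algorithm: 47 = 3·15 + 2, 15 = 7·2 + 1; back-substituting gives 1 = 22·15 − 7·47, so 15⁻¹ ≡ 22 (mod 47).
Then y ↦ 22(y − 42) is a two-sided inverse to T, so every y ∈ ℤ/47ℤ has a preimage.
So T is surjective.
Since T is surjective, we compute T⁻¹(45): solve 15x + 42 ≡ 45 (mod 47), i.e. 15x ≡ 3 (mod 47).
Multiplying by 15⁻¹ = 22 gives x ≡ 22·3 = 66 = 1·47 + 19 ≡ 19 (mod 47).
Check: T(19) = 15·19 + 42 = 327 = 6·47 + 45 ≡ 45 (mod 47).

19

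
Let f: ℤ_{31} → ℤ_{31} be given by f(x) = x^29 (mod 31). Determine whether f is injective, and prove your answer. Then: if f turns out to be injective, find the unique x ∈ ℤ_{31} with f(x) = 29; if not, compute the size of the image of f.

15

Since 31 is prime, the nonzero elements of ℤ_{31} form a cyclic group of order 30.
As gcd(29, 30) = 1, raising to the 29th power is a bijection on this group: if x_1^29 ≡ x_2^29 then (x_1x_2^{−1})^29 = 1, and the only element of order dividing gcd(29, 30) = 1 is 1, so x_1 = x_2.
With f(0) = 0 this makes f injective on all of ℤ_{31}, hence bijective (finite equal-size domain and codomain). In particular f is injective.
Since f is injective, we find the preimage of 29. The inverse of x ↦ x^29 on (ℤ_{31})^× is x ↦ x^29, because 29·29 = 841 = 28·30 + 1 ≡ 1 (mod 30) and x^{30} = 1 for x ≠ 0 (Fermat). So f⁻¹(29) = 29^29 mod 31.
Repeated squaring mod 31: 29^1 ≡ 29, 29^2 ≡ 29² = 841 ≡ 4, 29^4 ≡ 4² = 16, 29^8 ≡ 16² = 256 ≡ 8, 29^16 ≡ 8² = 64 ≡ 2. Since 29 = 16 + 8 + 4 + 1, 29^29 ≡ 2·8·16·29: 2·8 = 16, then 16·16 = 256 ≡ 8, then 8·29 = 232 ≡ 15. So 29^29 ≡ 15 (mod 31).
Hence f⁻¹(29) = 15.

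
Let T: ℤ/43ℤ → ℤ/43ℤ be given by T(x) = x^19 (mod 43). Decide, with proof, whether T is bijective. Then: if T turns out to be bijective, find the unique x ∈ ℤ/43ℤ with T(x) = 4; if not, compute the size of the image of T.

21

Since 43 is prime, the nonzero elements of ℤ/43ℤ form a cyclic group of order 42.
As gcd(19, 42) = 1, raising to the 19th power is a bijection on this group: if u^19 ≡ v^19 then (uv^{−1})^19 = 1, and the only element of order dividing gcd(19, 42) = 1 is 1, so u = v.
With T(0) = 0 this makes T injective on all of ℤ/43ℤ, hence bijective (finite equal-size domain and codomain). In particular T is bijective.
Since T is bijective, we find the preimage of 4. The inverse of x ↦ x^19 on (ℤ/43ℤ)^× is x ↦ x^31, because 19·31 = 589 = 14·42 + 1 ≡ 1 (mod 42) and x^{42} = 1 for x ≠ 0 (Fermat). So T⁻¹(4) = 4^31 mod 43.
Repeated squaring mod 43: 4^1 ≡ 4, 4^2 ≡ 4² = 16, 4^4 ≡ 16² = 256 ≡ 41, 4^8 ≡ 41² = 1681 ≡ 4, 4^16 ≡ 4² = 16. Since 31 = 16 + 8 + 4 + 2 + 1, 4^31 ≡ 16·4·41·16·4: 16·4 = 64 ≡ 21, then 21·41 = 861 ≡ 1, then 1·16 = 16, then 16·4 = 64 ≡ 21. So 4^31 ≡ 21 (mod 43).
Hence T⁻¹(4) = 21.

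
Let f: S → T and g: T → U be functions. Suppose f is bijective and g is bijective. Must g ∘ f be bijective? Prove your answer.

bijective

Injectivity: if g(f(u)) = g(f(v)) then f(u) = f(v) (g injective) so u = v (f injective).
Surjectivity: for c ∈ U pick b with g(b) = c, then a with f(a) = b; then (g ∘ f)(a) = c.
Therefore g ∘ f is bijective.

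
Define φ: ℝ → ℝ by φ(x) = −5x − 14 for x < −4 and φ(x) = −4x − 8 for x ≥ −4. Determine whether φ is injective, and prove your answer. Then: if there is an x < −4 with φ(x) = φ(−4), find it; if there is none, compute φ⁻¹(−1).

Both pieces are strictly decreasing (slopes −5 and −4), so each is injective on its own interval.
The left piece maps (−∞, −4) onto (6, ∞); the right piece maps [−4, ∞) onto (−∞, 8].
These images overlap. In particular φ(−4) = 8 (right piece), and solving −5x − 14 = 8 on the left piece gives x = −22/5 < −4.
So φ(−22/5) = φ(−4) with −22/5 ≠ −4, and φ is not injective. This x = −22/5 is the requested value below −4.

-22/5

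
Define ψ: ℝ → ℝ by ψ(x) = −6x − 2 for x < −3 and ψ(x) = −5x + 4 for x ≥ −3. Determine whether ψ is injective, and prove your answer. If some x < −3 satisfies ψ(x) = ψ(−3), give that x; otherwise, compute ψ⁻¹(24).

Both pieces are strictly decreasing (slopes −6 and −5), so each is injective on its own interval.
The left piece maps (−∞, −3) onto (16, ∞); the right piece maps [−3, ∞) onto (−∞, 19].
These images overlap. In particular ψ(−3) = 19 (right piece), and solving −6x − 2 = 19 on the left piece gives x = −7/2 < −3.
So ψ(−7/2) = ψ(−3) with −7/2 ≠ −3, and ψ is not injective. This x = −7/2 is the requested value below −3.

-7/2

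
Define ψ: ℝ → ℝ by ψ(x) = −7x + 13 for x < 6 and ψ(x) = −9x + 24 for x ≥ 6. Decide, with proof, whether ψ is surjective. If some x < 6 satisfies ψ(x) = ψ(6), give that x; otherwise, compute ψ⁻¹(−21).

34/7

Both pieces are strictly decreasing (slopes −7 and −9), so each is injective on its own interval.
The left piece maps (−∞, 6) onto (−29, ∞); the right piece maps [6, ∞) onto (−∞, −30].
The union (−29, ∞) ∪ (−∞, −30] omits the interval between −29 and −30; in particular −29 has no preimage. So ψ is not surjective.
Because the two images are disjoint, no x < 6 has ψ(x) = ψ(6), so we compute ψ⁻¹(−21): −21 lies in (−29, ∞), so solve −7x + 13 = −21: x = (−21 − 13)/(−7) = 34/7.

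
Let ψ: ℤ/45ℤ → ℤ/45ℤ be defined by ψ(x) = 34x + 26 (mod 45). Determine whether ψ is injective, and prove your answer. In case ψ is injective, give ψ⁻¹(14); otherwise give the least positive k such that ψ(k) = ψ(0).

42

Suppose ψ(a) = ψ(b) in ℤ/45ℤ. Then 34a + 26 ≡ 34b + 26 (mod 45), so 34(a − b) ≡ 0 (mod 45).
Since gcd(34, 45) = 1, 34 is invertible modulo 45, so a − b ≡ 0 (mod 45), i.e. a = b.
So ψ is injective.
We now compute 34⁻¹ mod 45 explicitly. Euclid's algorithm: 45 = 1·34 + 11, 34 = 3·11 + 1; back-substituting gives 1 = 4·34 − 3·45, so 34⁻¹ ≡ 4 (mod 45).
Since ψ is injective, we find ψ⁻¹(14): we need 34x ≡ 14 − 26 ≡ 33 (mod 45). Using 34⁻¹ = 4: x ≡ 4·33 = 132 = 2·45 + 42, so x = 42.
Check: ψ(42) = 34·42 + 26 = 1454 = 32·45 + 14 ≡ 14 (mod 45).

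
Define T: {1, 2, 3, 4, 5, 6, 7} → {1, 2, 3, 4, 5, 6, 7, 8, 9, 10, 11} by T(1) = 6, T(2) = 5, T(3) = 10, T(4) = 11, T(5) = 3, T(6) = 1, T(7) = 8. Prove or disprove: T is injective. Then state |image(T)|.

The values T(1), …, T(7) are 6, 5, 10, 11, 3, 1, 8 — all distinct.
So T(a) = T(b) only when a = b, and T is injective.
The image of T is {1, 3, 5, 6, 8, 10, 11}, which has 7 elements.

7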